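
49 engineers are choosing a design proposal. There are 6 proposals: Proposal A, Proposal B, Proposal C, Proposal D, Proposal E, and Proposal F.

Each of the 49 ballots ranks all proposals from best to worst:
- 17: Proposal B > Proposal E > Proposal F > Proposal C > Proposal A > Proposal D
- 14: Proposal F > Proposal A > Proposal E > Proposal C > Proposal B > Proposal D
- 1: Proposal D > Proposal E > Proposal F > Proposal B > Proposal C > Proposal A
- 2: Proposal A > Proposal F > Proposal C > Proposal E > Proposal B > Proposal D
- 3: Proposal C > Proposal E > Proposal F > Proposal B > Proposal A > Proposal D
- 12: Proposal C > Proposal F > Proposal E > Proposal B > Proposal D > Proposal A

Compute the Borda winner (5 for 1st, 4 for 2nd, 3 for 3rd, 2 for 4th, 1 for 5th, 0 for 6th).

Proposal F

Proposal A: 17×1 + 14×4 + 1×0 + 2×5 + 3×1 + 12×0 = 86
Proposal B: 17×5 + 14×1 + 1×2 + 2×1 + 3×2 + 12×2 = 133
Proposal C: 17×2 + 14×2 + 1×1 + 2×3 + 3×5 + 12×5 = 144
Proposal D: 17×0 + 14×0 + 1×5 + 2×0 + 3×0 + 12×1 = 17
Proposal E: 17×4 + 14×3 + 1×4 + 2×2 + 3×4 + 12×3 = 166
Proposal F: 17×3 + 14×5 + 1×3 + 2×4 + 3×3 + 12×4 = 189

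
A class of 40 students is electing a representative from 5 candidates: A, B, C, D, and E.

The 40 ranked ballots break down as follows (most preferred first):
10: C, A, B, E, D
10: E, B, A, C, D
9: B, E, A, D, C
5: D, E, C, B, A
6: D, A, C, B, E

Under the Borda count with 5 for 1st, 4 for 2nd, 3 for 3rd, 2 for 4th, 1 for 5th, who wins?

B

A: 10×4 + 10×3 + 9×3 + 5×1 + 6×4 = 126
B: 10×3 + 10×4 + 9×5 + 5×2 + 6×2 = 137
C: 10×5 + 10×2 + 9×1 + 5×3 + 6×3 = 112
D: 10×1 + 10×1 + 9×2 + 5×5 + 6×5 = 93
E: 10×2 + 10×5 + 9×4 + 5×4 + 6×1 = 132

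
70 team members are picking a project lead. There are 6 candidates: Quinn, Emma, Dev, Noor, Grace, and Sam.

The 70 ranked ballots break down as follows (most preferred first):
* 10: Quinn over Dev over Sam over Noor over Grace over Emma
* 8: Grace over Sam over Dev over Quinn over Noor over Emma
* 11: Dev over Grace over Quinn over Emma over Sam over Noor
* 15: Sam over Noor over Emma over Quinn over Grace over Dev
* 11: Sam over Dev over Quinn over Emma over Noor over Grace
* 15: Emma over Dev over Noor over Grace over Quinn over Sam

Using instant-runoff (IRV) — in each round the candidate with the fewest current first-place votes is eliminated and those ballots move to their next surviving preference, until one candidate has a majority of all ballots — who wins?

Round 1: Quinn 10, Emma 15, Dev 11, Noor 0, Grace 8, Sam 26. Noor eliminated.
Round 2: Quinn 10, Emma 15, Dev 11, Grace 8, Sam 26. Grace eliminated.
Round 3: Quinn 10, Emma 15, Dev 11, Sam 34. Quinn eliminated.
Round 4: Emma 15, Dev 21, Sam 34. Emma eliminated.
Round 5: Dev 36, Sam 34. Dev has a majority (≥36).

Dev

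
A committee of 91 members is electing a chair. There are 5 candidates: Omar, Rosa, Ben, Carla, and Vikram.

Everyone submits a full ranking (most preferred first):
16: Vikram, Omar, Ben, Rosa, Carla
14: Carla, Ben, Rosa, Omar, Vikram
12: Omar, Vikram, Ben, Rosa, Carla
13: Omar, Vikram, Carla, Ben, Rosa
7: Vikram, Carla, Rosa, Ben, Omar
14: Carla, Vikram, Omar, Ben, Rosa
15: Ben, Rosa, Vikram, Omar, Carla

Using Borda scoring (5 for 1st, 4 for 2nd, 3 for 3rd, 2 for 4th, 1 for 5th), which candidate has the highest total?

Omar: 16×4 + 14×2 + 12×5 + 13×5 + 7×1 + 14×3 + 15×2 = 296
Rosa: 16×2 + 14×3 + 12×2 + 13×1 + 7×3 + 14×1 + 15×4 = 206
Ben: 16×3 + 14×4 + 12×3 + 13×2 + 7×2 + 14×2 + 15×5 = 283
Carla: 16×1 + 14×5 + 12×1 + 13×3 + 7×4 + 14×5 + 15×1 = 250
Vikram: 16×5 + 14×1 + 12×4 + 13×4 + 7×5 + 14×4 + 15×3 = 330

Vikram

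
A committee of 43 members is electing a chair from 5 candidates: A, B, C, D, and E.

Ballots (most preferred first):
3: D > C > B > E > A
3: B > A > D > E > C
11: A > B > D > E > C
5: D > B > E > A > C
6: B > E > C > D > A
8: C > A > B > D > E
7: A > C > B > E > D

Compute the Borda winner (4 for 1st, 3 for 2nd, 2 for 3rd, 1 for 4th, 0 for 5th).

A: 3×0 + 3×3 + 11×4 + 5×1 + 6×0 + 8×3 + 7×4 = 110
B: 3×2 + 3×4 + 11×3 + 5×3 + 6×4 + 8×2 + 7×2 = 120
C: 3×3 + 3×0 + 11×0 + 5×0 + 6×2 + 8×4 + 7×3 = 74
D: 3×4 + 3×2 + 11×2 + 5×4 + 6×1 + 8×1 + 7×0 = 74
E: 3×1 + 3×1 + 11×1 + 5×2 + 6×3 + 8×0 + 7×1 = 52

B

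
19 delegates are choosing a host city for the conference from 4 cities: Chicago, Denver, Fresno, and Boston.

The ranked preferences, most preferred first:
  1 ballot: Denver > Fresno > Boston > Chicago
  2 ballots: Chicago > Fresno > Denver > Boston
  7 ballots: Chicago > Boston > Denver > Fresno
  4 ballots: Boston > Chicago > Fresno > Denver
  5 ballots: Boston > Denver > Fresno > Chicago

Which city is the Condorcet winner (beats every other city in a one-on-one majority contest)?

Boston

Boston vs Chicago: 10–9
Boston vs Denver: 16–3
Boston vs Fresno: 16–3
Boston beats every other city.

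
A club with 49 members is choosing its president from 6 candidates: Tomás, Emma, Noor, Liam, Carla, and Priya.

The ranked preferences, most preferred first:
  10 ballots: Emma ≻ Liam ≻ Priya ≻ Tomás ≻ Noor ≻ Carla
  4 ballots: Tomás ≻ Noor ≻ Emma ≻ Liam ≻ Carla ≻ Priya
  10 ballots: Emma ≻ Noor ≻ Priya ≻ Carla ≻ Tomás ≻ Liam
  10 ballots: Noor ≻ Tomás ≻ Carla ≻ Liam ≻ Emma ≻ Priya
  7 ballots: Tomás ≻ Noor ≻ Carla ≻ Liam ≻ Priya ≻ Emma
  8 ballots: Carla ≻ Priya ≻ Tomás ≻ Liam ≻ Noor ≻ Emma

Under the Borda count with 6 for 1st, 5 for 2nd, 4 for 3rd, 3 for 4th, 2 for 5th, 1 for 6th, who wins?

Tomás: 10×3 + 4×6 + 10×2 + 10×5 + 7×6 + 8×4 = 198
Emma: 10×6 + 4×4 + 10×6 + 10×2 + 7×1 + 8×1 = 171
Noor: 10×2 + 4×5 + 10×5 + 10×6 + 7×5 + 8×2 = 201
Liam: 10×5 + 4×3 + 10×1 + 10×3 + 7×3 + 8×3 = 147
Carla: 10×1 + 4×2 + 10×3 + 10×4 + 7×4 + 8×6 = 164
Priya: 10×4 + 4×1 + 10×4 + 10×1 + 7×2 + 8×5 = 148

Noor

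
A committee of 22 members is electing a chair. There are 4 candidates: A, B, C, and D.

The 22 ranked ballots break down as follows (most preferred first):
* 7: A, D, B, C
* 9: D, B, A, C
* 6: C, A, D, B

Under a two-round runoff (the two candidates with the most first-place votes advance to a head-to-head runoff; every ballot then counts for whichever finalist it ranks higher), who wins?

A

Round 1 first-place votes: A 7, B 0, C 6, D 9. D and A advance.
Runoff: D is ranked above A on 9 ballots, A above D on 13.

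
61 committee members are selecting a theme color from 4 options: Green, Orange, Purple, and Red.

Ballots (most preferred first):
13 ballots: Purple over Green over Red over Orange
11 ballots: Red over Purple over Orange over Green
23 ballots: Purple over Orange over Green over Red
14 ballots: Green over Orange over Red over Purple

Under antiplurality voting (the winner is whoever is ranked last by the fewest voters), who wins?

Green

Last-place votes: Green 11, Orange 13, Purple 14, Red 23.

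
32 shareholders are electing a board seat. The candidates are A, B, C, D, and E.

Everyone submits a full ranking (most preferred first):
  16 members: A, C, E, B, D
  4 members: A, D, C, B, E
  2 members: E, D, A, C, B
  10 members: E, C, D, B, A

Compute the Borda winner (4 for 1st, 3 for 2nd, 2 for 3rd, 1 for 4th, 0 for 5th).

C

A: 16×4 + 4×4 + 2×2 + 10×0 = 84
B: 16×1 + 4×1 + 2×0 + 10×1 = 30
C: 16×3 + 4×2 + 2×1 + 10×3 = 88
D: 16×0 + 4×3 + 2×3 + 10×2 = 38
E: 16×2 + 4×0 + 2×4 + 10×4 = 80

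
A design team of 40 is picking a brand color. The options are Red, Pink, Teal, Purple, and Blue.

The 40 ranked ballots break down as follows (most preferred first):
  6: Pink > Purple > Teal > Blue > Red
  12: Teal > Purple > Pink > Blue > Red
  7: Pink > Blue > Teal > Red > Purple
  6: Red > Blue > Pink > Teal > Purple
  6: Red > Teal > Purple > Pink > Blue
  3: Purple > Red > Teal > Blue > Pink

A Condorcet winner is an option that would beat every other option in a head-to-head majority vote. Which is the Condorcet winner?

Teal vs Red: 25–15
Teal vs Pink: 21–19
Teal vs Purple: 31–9
Teal vs Blue: 27–13
Teal beats every other option.

Teal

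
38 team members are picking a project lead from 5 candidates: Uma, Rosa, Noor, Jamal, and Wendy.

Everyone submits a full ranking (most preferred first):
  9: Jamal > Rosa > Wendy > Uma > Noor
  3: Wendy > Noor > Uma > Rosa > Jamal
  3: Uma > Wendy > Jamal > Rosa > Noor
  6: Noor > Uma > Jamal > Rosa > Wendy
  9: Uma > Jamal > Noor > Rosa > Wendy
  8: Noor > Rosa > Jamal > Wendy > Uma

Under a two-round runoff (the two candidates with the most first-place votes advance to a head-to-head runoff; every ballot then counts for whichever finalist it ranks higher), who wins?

Uma

Round 1 first-place votes: Uma 12, Rosa 0, Noor 14, Jamal 9, Wendy 3. Noor and Uma advance.
Runoff: Noor is ranked above Uma on 17 ballots, Uma above Noor on 21.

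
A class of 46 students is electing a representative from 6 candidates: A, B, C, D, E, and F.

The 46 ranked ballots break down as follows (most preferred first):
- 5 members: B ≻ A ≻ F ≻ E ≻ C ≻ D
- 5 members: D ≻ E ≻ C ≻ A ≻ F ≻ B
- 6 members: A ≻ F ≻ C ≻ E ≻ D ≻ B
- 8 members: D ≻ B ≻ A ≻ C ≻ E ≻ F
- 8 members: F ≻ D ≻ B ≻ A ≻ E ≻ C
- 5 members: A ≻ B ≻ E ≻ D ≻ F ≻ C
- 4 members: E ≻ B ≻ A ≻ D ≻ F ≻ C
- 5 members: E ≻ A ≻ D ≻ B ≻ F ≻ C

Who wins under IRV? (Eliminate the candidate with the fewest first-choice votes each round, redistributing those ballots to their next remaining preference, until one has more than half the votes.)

Round 1: A 11, B 5, C 0, D 13, E 9, F 8. C eliminated.
Round 2: A 11, B 5, D 13, E 9, F 8. B eliminated.
Round 3: A 16, D 13, E 9, F 8. F eliminated.
Round 4: A 16, D 21, E 9. E eliminated.
Round 5: A 25, D 21. A has a majority (≥24).

A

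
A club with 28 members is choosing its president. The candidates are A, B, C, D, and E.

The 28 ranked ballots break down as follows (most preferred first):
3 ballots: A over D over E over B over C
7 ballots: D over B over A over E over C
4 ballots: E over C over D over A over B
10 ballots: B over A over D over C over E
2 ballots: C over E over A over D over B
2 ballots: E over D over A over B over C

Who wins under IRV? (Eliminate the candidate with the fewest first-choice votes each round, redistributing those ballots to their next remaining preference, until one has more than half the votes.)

D

Round 1: A 3, B 10, C 2, D 7, E 6. C eliminated.
Round 2: A 3, B 10, D 7, E 8. A eliminated.
Round 3: B 10, D 10, E 8. E eliminated.
Round 4: B 10, D 18. D has a majority (≥15).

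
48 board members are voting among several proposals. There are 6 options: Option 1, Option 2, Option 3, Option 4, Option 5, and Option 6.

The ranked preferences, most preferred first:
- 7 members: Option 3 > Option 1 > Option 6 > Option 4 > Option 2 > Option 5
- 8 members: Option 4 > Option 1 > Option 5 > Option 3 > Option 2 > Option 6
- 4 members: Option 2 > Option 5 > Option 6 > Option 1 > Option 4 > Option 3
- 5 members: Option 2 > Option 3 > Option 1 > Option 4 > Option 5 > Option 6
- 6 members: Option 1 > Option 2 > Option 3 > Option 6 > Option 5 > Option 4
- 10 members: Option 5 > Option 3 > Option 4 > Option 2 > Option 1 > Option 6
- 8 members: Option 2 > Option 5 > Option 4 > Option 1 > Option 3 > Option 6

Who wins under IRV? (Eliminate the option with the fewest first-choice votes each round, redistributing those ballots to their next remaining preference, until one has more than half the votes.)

Round 1: Option 1 6, Option 2 17, Option 3 7, Option 4 8, Option 5 10, Option 6 0. Option 6 eliminated.
Round 2: Option 1 6, Option 2 17, Option 3 7, Option 4 8, Option 5 10. Option 1 eliminated.
Round 3: Option 2 23, Option 3 7, Option 4 8, Option 5 10. Option 3 eliminated.
Round 4: Option 2 23, Option 4 15, Option 5 10. Option 5 eliminated.
Round 5: Option 2 23, Option 4 25. Option 4 has a majority (≥25).

Option 4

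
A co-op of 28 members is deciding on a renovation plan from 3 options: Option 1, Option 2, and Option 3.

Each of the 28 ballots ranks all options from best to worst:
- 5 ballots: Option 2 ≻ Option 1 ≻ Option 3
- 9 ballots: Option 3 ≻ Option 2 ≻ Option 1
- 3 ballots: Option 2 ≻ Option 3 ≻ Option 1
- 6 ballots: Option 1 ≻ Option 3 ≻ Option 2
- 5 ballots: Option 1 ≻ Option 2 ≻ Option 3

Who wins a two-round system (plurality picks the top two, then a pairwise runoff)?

Round 1 first-place votes: Option 1 11, Option 2 8, Option 3 9. Option 1 and Option 3 advance.
Runoff: Option 1 is ranked above Option 3 on 16 ballots, Option 3 above Option 1 on 12.

Option 1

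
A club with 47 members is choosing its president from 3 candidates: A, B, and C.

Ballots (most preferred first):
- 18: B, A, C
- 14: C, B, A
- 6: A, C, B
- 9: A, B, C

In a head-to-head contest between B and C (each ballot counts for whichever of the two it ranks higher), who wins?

B is ranked above C on 27 ballots; C above B on 20.

B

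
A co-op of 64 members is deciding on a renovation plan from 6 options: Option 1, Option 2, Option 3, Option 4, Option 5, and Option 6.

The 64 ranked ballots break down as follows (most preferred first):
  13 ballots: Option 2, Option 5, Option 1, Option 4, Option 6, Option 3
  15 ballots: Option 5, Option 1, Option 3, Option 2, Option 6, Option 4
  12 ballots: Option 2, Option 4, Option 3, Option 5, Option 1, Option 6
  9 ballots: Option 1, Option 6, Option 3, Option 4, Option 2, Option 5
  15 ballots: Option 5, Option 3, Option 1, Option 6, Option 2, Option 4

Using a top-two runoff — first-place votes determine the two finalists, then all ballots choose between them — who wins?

Option 2

Round 1 first-place votes: Option 1 9, Option 2 25, Option 3 0, Option 4 0, Option 5 30, Option 6 0. Option 5 and Option 2 advance.
Runoff: Option 5 is ranked above Option 2 on 30 ballots, Option 2 above Option 5 on 34.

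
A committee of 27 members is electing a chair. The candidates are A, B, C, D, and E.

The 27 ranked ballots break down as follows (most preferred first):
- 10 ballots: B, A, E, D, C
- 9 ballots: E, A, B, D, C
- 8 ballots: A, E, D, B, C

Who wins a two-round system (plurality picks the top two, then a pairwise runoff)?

E

Round 1 first-place votes: A 8, B 10, C 0, D 0, E 9. B and E advance.
Runoff: B is ranked above E on 10 ballots, E above B on 17.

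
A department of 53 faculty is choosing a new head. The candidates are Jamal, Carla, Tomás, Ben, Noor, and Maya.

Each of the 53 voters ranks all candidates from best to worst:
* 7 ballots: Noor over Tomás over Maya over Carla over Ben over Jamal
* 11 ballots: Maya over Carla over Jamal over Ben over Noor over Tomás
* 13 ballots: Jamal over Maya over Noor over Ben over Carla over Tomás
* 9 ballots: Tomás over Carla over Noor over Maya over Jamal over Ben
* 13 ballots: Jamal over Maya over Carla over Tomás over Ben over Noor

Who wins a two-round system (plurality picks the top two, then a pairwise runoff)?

Round 1 first-place votes: Jamal 26, Carla 0, Tomás 9, Ben 0, Noor 7, Maya 11. Jamal and Maya advance.
Runoff: Jamal is ranked above Maya on 26 ballots, Maya above Jamal on 27.

Maya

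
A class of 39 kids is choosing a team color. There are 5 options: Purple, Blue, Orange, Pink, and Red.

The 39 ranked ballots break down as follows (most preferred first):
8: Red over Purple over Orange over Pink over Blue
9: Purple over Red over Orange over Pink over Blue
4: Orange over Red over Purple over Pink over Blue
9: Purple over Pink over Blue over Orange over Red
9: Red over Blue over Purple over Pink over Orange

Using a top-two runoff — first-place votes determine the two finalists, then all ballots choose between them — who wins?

Round 1 first-place votes: Purple 18, Blue 0, Orange 4, Pink 0, Red 17. Purple and Red advance.
Runoff: Purple is ranked above Red on 18 ballots, Red above Purple on 21.

Red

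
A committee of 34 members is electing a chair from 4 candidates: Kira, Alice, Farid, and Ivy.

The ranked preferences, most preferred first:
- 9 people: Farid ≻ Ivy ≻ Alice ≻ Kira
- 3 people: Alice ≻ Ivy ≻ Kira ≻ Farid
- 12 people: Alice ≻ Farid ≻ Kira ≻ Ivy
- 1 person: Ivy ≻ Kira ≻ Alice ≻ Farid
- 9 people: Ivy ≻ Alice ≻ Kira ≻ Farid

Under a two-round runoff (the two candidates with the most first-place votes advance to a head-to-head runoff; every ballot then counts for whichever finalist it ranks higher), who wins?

Ivy

Round 1 first-place votes: Kira 0, Alice 15, Farid 9, Ivy 10. Alice and Ivy advance.
Runoff: Alice is ranked above Ivy on 15 ballots, Ivy above Alice on 19.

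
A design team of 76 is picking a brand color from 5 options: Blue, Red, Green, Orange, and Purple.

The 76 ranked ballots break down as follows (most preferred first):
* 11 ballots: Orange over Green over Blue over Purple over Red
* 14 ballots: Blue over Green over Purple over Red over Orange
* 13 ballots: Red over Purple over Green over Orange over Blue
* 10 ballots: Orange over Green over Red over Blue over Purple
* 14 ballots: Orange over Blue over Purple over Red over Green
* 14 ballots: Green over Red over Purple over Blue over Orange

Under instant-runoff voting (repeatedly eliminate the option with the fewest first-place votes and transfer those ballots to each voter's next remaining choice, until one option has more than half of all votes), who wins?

Green

Round 1: Blue 14, Red 13, Green 14, Orange 35, Purple 0. Purple eliminated.
Round 2: Blue 14, Red 13, Green 14, Orange 35. Red eliminated.
Round 3: Blue 14, Green 27, Orange 35. Blue eliminated.
Round 4: Green 41, Orange 35. Green has a majority (≥39).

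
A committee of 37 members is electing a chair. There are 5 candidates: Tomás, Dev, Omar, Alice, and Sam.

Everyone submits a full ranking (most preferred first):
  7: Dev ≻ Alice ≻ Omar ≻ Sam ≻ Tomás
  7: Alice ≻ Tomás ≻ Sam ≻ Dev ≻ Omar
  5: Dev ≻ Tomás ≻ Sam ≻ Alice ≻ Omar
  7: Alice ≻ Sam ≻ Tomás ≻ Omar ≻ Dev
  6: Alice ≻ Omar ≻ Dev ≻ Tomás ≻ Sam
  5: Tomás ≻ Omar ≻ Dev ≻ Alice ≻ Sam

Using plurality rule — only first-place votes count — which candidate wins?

Alice

First-place votes: Tomás 5, Dev 12, Omar 0, Alice 20, Sam 0.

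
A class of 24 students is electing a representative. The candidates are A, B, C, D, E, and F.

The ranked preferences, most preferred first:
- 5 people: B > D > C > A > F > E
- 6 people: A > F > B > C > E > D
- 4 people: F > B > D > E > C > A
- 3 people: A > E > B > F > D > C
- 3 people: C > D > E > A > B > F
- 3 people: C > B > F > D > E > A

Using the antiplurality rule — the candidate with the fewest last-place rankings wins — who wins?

B

Last-place votes: A 7, B 0, C 3, D 6, E 5, F 3.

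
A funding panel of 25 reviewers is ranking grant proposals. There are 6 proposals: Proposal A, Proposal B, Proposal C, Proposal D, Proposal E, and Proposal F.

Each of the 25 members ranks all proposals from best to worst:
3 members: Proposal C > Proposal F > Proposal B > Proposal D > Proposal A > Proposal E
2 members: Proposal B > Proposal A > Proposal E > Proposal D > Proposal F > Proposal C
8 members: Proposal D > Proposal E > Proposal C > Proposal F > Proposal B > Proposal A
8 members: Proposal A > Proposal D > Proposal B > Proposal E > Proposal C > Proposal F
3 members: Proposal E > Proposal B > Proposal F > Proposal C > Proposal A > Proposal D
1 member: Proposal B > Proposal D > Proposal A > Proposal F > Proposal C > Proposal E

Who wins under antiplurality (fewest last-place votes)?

Last-place votes: Proposal A 8, Proposal B 0, Proposal C 2, Proposal D 3, Proposal E 4, Proposal F 8.

Proposal B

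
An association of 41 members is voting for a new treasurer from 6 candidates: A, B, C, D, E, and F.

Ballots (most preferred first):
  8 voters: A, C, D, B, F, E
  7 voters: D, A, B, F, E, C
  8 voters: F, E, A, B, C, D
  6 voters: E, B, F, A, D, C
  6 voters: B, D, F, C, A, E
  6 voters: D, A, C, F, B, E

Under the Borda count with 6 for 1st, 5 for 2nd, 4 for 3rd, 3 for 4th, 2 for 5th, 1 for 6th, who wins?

A: 8×6 + 7×5 + 8×4 + 6×3 + 6×2 + 6×5 = 175
B: 8×3 + 7×4 + 8×3 + 6×5 + 6×6 + 6×2 = 154
C: 8×5 + 7×1 + 8×2 + 6×1 + 6×3 + 6×4 = 111
D: 8×4 + 7×6 + 8×1 + 6×2 + 6×5 + 6×6 = 160
E: 8×1 + 7×2 + 8×5 + 6×6 + 6×1 + 6×1 = 110
F: 8×2 + 7×3 + 8×6 + 6×4 + 6×4 + 6×3 = 151

A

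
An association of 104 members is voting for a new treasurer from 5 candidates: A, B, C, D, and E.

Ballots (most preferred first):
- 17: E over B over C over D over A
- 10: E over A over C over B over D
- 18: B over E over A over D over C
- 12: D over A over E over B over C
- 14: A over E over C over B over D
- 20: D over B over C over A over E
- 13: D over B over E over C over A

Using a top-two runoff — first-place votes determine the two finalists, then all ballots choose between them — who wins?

E

Round 1 first-place votes: A 14, B 18, C 0, D 45, E 27. D and E advance.
Runoff: D is ranked above E on 45 ballots, E above D on 59.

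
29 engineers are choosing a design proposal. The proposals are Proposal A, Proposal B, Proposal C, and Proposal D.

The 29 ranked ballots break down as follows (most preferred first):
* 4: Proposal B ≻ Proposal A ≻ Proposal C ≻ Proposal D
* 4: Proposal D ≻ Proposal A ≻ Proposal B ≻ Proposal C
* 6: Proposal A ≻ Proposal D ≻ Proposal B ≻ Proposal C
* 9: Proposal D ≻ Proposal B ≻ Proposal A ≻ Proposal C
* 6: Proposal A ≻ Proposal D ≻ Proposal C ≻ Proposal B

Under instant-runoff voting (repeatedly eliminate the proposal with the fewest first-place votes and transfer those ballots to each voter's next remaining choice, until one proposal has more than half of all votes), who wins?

Proposal A

Round 1: Proposal A 12, Proposal B 4, Proposal C 0, Proposal D 13. Proposal C eliminated.
Round 2: Proposal A 12, Proposal B 4, Proposal D 13. Proposal B eliminated.
Round 3: Proposal A 16, Proposal D 13. Proposal A has a majority (≥15).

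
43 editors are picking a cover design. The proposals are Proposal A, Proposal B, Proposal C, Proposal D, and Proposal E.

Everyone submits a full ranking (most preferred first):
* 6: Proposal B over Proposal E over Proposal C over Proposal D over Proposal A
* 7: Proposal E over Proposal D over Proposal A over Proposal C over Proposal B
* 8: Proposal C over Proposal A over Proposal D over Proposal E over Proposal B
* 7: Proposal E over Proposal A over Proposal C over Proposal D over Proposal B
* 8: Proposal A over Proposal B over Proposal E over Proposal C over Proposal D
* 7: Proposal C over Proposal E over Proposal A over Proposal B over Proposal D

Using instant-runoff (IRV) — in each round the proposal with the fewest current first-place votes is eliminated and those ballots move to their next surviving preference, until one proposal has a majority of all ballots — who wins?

Round 1: Proposal A 8, Proposal B 6, Proposal C 15, Proposal D 0, Proposal E 14. Proposal D eliminated.
Round 2: Proposal A 8, Proposal B 6, Proposal C 15, Proposal E 14. Proposal B eliminated.
Round 3: Proposal A 8, Proposal C 15, Proposal E 20. Proposal A eliminated.
Round 4: Proposal C 15, Proposal E 28. Proposal E has a majority (≥22).

Proposal E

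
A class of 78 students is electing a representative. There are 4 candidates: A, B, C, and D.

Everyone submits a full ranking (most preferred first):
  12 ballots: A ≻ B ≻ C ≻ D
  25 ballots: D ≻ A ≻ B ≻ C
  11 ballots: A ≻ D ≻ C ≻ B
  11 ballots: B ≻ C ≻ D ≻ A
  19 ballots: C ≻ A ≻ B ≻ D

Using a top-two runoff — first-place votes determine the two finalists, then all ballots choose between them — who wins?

Round 1 first-place votes: A 23, B 11, C 19, D 25. D and A advance.
Runoff: D is ranked above A on 36 ballots, A above D on 42.

A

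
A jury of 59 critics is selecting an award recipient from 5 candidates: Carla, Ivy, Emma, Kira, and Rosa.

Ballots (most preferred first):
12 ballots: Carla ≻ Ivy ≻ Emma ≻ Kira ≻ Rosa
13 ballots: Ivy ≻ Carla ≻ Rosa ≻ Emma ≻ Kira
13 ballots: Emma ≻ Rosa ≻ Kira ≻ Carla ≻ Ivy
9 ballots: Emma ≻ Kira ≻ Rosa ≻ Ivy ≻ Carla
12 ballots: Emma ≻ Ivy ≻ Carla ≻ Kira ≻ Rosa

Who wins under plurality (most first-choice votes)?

Emma

First-place votes: Carla 12, Ivy 13, Emma 34, Kira 0, Rosa 0.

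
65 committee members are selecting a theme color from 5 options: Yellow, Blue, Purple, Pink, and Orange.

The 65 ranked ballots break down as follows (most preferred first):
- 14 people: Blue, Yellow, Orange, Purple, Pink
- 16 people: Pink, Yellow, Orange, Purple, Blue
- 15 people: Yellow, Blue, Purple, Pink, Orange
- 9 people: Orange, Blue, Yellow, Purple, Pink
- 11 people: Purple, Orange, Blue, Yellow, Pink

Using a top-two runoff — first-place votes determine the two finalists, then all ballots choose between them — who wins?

Round 1 first-place votes: Yellow 15, Blue 14, Purple 11, Pink 16, Orange 9. Pink and Yellow advance.
Runoff: Pink is ranked above Yellow on 16 ballots, Yellow above Pink on 49.

Yellow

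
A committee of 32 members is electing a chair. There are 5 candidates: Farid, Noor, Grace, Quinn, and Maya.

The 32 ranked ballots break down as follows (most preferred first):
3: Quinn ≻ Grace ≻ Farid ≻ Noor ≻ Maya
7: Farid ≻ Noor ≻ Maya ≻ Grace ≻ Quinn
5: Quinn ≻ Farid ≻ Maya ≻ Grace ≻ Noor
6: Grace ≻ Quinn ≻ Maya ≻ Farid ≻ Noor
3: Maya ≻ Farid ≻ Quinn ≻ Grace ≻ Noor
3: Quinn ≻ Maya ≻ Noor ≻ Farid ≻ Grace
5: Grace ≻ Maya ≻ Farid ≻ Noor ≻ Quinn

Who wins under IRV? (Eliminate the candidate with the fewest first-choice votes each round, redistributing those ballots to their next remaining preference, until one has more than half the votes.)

Grace

Round 1: Farid 7, Noor 0, Grace 11, Quinn 11, Maya 3. Noor eliminated.
Round 2: Farid 7, Grace 11, Quinn 11, Maya 3. Maya eliminated.
Round 3: Farid 10, Grace 11, Quinn 11. Farid eliminated.
Round 4: Grace 18, Quinn 14. Grace has a majority (≥17).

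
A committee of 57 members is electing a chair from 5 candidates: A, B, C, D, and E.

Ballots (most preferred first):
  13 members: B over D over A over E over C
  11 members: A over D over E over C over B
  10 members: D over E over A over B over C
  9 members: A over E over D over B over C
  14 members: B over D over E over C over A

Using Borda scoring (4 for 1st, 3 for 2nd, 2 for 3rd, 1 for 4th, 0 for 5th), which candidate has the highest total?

D

A: 13×2 + 11×4 + 10×2 + 9×4 + 14×0 = 126
B: 13×4 + 11×0 + 10×1 + 9×1 + 14×4 = 127
C: 13×0 + 11×1 + 10×0 + 9×0 + 14×1 = 25
D: 13×3 + 11×3 + 10×4 + 9×2 + 14×3 = 172
E: 13×1 + 11×2 + 10×3 + 9×3 + 14×2 = 120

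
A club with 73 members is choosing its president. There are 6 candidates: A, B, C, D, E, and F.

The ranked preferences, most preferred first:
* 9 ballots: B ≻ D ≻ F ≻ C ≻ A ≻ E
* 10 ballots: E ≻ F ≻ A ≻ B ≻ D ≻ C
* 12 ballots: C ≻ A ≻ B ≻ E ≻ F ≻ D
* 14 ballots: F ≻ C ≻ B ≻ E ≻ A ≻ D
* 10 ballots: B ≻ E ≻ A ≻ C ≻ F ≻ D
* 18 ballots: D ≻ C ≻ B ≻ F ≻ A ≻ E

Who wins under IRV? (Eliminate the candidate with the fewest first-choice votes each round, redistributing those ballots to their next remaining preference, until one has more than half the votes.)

B

Round 1: A 0, B 19, C 12, D 18, E 10, F 14. A eliminated.
Round 2: B 19, C 12, D 18, E 10, F 14. E eliminated.
Round 3: B 19, C 12, D 18, F 24. C eliminated.
Round 4: B 31, D 18, F 24. D eliminated.
Round 5: B 49, F 24. B has a majority (≥37).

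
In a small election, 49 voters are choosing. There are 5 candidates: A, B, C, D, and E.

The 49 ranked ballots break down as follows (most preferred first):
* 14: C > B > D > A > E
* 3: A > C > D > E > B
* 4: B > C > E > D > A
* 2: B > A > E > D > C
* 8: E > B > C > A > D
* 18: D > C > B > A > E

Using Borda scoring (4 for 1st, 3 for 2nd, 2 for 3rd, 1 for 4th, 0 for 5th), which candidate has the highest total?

A: 14×1 + 3×4 + 4×0 + 2×3 + 8×1 + 18×1 = 58
B: 14×3 + 3×0 + 4×4 + 2×4 + 8×3 + 18×2 = 126
C: 14×4 + 3×3 + 4×3 + 2×0 + 8×2 + 18×3 = 147
D: 14×2 + 3×2 + 4×1 + 2×1 + 8×0 + 18×4 = 112
E: 14×0 + 3×1 + 4×2 + 2×2 + 8×4 + 18×0 = 47

C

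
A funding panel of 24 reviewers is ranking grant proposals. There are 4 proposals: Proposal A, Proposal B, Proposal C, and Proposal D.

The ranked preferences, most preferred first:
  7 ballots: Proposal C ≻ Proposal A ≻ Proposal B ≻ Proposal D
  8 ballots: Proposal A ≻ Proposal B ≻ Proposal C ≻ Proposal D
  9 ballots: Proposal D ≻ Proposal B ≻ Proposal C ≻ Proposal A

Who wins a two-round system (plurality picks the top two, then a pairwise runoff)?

Proposal A

Round 1 first-place votes: Proposal A 8, Proposal B 0, Proposal C 7, Proposal D 9. Proposal D and Proposal A advance.
Runoff: Proposal D is ranked above Proposal A on 9 ballots, Proposal A above Proposal D on 15.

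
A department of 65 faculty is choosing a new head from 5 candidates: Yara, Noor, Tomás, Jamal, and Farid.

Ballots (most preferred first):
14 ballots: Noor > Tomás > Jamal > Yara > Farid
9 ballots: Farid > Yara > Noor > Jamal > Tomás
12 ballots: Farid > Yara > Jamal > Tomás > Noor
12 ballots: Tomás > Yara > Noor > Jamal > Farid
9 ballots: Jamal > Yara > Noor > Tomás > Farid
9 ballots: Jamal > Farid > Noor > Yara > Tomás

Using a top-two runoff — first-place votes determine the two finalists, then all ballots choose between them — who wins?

Round 1 first-place votes: Yara 0, Noor 14, Tomás 12, Jamal 18, Farid 21. Farid and Jamal advance.
Runoff: Farid is ranked above Jamal on 21 ballots, Jamal above Farid on 44.

Jamal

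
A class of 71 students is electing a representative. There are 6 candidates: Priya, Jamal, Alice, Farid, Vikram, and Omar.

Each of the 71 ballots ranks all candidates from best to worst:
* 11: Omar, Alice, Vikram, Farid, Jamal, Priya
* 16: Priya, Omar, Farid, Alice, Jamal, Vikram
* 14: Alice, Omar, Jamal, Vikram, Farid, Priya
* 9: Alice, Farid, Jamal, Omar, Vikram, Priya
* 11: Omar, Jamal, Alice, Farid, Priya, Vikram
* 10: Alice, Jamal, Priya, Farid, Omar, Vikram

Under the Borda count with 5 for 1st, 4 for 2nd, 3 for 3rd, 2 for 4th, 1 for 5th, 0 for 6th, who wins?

Priya: 11×0 + 16×5 + 14×0 + 9×0 + 11×1 + 10×3 = 121
Jamal: 11×1 + 16×1 + 14×3 + 9×3 + 11×4 + 10×4 = 180
Alice: 11×4 + 16×2 + 14×5 + 9×5 + 11×3 + 10×5 = 274
Farid: 11×2 + 16×3 + 14×1 + 9×4 + 11×2 + 10×2 = 162
Vikram: 11×3 + 16×0 + 14×2 + 9×1 + 11×0 + 10×0 = 70
Omar: 11×5 + 16×4 + 14×4 + 9×2 + 11×5 + 10×1 = 258

Alice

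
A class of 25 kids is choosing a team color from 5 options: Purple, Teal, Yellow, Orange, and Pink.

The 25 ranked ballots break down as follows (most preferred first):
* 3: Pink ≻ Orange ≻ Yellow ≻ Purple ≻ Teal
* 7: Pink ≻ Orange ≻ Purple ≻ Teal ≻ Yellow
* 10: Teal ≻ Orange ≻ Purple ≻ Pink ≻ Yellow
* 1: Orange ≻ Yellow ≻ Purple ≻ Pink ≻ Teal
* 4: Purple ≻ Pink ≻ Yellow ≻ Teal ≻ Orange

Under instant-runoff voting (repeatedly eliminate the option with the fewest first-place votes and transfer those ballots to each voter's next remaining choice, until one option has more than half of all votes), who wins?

Pink

Round 1: Purple 4, Teal 10, Yellow 0, Orange 1, Pink 10. Yellow eliminated.
Round 2: Purple 4, Teal 10, Orange 1, Pink 10. Orange eliminated.
Round 3: Purple 5, Teal 10, Pink 10. Purple eliminated.
Round 4: Teal 10, Pink 15. Pink has a majority (≥13).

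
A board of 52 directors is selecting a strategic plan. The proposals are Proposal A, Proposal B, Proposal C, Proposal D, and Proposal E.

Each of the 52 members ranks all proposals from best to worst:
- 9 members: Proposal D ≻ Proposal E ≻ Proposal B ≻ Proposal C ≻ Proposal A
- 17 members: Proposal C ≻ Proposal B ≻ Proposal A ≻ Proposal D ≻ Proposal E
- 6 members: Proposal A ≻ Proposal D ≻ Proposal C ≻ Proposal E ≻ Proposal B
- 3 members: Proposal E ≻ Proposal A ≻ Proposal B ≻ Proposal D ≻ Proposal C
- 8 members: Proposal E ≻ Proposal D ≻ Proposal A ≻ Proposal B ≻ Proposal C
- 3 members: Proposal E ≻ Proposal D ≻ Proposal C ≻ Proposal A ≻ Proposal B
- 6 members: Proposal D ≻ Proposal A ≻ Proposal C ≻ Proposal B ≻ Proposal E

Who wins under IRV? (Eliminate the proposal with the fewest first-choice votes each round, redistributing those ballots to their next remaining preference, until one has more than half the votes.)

Round 1: Proposal A 6, Proposal B 0, Proposal C 17, Proposal D 15, Proposal E 14. Proposal B eliminated.
Round 2: Proposal A 6, Proposal C 17, Proposal D 15, Proposal E 14. Proposal A eliminated.
Round 3: Proposal C 17, Proposal D 21, Proposal E 14. Proposal E eliminated.
Round 4: Proposal C 17, Proposal D 35. Proposal D has a majority (≥27).

Proposal D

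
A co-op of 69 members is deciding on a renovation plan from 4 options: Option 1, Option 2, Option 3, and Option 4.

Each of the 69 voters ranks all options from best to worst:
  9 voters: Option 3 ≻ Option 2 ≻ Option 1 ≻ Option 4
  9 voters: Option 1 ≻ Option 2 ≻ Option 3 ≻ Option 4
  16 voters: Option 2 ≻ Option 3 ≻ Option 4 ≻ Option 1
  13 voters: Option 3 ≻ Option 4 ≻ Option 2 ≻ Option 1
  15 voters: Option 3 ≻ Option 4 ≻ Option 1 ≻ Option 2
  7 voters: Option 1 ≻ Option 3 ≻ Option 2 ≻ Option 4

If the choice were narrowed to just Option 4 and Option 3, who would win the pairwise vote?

Option 3

Option 4 is ranked above Option 3 on 0 ballots; Option 3 above Option 4 on 69.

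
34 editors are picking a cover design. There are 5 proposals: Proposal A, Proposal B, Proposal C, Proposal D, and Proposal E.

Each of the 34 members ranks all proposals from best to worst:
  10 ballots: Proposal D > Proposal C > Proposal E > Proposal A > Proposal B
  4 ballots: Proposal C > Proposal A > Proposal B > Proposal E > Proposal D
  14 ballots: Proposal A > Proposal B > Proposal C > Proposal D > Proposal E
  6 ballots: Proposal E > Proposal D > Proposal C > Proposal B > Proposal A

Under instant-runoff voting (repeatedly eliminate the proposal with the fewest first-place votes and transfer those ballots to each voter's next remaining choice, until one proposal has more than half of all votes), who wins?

Round 1: Proposal A 14, Proposal B 0, Proposal C 4, Proposal D 10, Proposal E 6. Proposal B eliminated.
Round 2: Proposal A 14, Proposal C 4, Proposal D 10, Proposal E 6. Proposal C eliminated.
Round 3: Proposal A 18, Proposal D 10, Proposal E 6. Proposal A has a majority (≥18).

Proposal A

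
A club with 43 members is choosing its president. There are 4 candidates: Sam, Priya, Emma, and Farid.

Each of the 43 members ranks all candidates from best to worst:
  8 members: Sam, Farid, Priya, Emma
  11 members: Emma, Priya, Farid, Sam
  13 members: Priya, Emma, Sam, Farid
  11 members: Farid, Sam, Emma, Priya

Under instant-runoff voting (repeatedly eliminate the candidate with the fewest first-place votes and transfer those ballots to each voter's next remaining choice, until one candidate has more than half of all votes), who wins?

Priya

Round 1: Sam 8, Priya 13, Emma 11, Farid 11. Sam eliminated.
Round 2: Priya 13, Emma 11, Farid 19. Emma eliminated.
Round 3: Priya 24, Farid 19. Priya has a majority (≥22).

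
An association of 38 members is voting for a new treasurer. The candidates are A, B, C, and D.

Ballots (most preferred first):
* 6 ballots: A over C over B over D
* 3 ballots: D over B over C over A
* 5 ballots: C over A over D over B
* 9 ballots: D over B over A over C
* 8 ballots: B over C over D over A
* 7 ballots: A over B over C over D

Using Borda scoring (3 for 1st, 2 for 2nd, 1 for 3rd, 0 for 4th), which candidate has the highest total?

A: 6×3 + 3×0 + 5×2 + 9×1 + 8×0 + 7×3 = 58
B: 6×1 + 3×2 + 5×0 + 9×2 + 8×3 + 7×2 = 68
C: 6×2 + 3×1 + 5×3 + 9×0 + 8×2 + 7×1 = 53
D: 6×0 + 3×3 + 5×1 + 9×3 + 8×1 + 7×0 = 49

B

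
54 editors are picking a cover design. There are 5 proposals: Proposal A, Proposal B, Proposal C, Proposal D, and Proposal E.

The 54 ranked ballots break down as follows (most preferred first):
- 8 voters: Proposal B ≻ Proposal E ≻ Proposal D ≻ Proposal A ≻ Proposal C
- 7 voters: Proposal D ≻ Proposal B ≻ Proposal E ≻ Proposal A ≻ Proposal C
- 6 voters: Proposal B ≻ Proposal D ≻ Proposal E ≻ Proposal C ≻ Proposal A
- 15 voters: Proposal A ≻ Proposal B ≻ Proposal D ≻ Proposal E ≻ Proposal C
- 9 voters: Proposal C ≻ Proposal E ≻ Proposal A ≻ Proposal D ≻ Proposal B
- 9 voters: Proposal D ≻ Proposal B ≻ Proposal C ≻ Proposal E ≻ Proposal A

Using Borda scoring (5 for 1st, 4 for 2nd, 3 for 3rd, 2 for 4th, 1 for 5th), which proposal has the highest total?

Proposal B

Proposal A: 8×2 + 7×2 + 6×1 + 15×5 + 9×3 + 9×1 = 147
Proposal B: 8×5 + 7×4 + 6×5 + 15×4 + 9×1 + 9×4 = 203
Proposal C: 8×1 + 7×1 + 6×2 + 15×1 + 9×5 + 9×3 = 114
Proposal D: 8×3 + 7×5 + 6×4 + 15×3 + 9×2 + 9×5 = 191
Proposal E: 8×4 + 7×3 + 6×3 + 15×2 + 9×4 + 9×2 = 155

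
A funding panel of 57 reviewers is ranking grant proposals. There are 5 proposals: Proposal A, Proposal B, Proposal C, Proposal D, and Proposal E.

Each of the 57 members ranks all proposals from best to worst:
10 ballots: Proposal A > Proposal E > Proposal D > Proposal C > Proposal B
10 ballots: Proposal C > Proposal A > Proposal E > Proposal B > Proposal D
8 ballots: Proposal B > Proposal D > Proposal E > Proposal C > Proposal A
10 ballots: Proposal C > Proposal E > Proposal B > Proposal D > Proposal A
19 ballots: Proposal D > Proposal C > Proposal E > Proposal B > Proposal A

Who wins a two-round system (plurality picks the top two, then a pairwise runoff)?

Proposal D

Round 1 first-place votes: Proposal A 10, Proposal B 8, Proposal C 20, Proposal D 19, Proposal E 0. Proposal C and Proposal D advance.
Runoff: Proposal C is ranked above Proposal D on 20 ballots, Proposal D above Proposal C on 37.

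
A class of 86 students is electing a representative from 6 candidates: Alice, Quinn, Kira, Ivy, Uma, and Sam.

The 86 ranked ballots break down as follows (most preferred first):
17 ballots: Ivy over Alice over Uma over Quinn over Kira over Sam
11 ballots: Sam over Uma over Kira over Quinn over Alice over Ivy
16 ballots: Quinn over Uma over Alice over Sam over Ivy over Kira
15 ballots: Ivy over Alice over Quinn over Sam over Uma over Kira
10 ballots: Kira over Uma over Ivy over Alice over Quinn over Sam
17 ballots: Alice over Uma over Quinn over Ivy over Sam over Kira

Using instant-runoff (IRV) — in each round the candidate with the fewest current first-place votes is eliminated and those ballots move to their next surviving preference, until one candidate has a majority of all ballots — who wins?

Quinn

Round 1: Alice 17, Quinn 16, Kira 10, Ivy 32, Uma 0, Sam 11. Uma eliminated.
Round 2: Alice 17, Quinn 16, Kira 10, Ivy 32, Sam 11. Kira eliminated.
Round 3: Alice 17, Quinn 16, Ivy 42, Sam 11. Sam eliminated.
Round 4: Alice 17, Quinn 27, Ivy 42. Alice eliminated.
Round 5: Quinn 44, Ivy 42. Quinn has a majority (≥44).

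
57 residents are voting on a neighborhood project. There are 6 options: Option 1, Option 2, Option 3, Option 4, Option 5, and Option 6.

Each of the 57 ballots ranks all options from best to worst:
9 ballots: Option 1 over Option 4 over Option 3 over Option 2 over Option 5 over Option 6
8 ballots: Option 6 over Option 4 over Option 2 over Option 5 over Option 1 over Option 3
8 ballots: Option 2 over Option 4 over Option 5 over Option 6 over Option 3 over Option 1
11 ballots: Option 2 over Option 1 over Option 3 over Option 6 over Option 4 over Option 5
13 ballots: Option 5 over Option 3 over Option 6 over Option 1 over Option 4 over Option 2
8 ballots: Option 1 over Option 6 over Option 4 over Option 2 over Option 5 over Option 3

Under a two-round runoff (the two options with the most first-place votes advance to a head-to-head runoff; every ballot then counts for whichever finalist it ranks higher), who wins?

Option 1

Round 1 first-place votes: Option 1 17, Option 2 19, Option 3 0, Option 4 0, Option 5 13, Option 6 8. Option 2 and Option 1 advance.
Runoff: Option 2 is ranked above Option 1 on 27 ballots, Option 1 above Option 2 on 30.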